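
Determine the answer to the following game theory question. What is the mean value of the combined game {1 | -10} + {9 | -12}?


G1 = {1 | -10}, G2 = {9 | -12}
Each is a switch {a | b} with numbers a > b; its mean value is (a + b)/2, and mean value is additive over game sums: m(G1 + G2) = m(G1) + m(G2).
Mean of G1 = (1 + (-10))/2 = -9/2 = -9/2
Mean of G2 = (9 + (-12))/2 = -3/2 = -3/2
Mean of G1 + G2 = -9/2 + -3/2 = -6

-6


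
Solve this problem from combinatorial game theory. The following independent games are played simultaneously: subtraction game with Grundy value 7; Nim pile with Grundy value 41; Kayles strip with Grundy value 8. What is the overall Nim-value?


By the Sprague-Grundy theorem, the Grundy value of a sum of games is the XOR of individual Grundy values.
subtraction game: Grundy value = 7. Running XOR: 0 XOR 7 = 7
Nim pile: Grundy value = 41. Running XOR: 7 XOR 41 = 46
Kayles strip: Grundy value = 8. Running XOR: 46 XOR 8 = 38
The combined Grundy value is 38.

38


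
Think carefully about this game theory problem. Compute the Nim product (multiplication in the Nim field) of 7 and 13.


Nim multiplication is bilinear over XOR: (u XOR v) * w = (u*w) XOR (v*w).
So we split each operand into its bit components and XOR the pairwise Nim products.
7 = 1 + 2 + 4 (as XOR of powers of 2).
13 = 1 + 4 + 8 (as XOR of powers of 2).
Using the standard Nim-product table on single bits:
  2*2 = 3,   2*4 = 8,   2*8 = 12,
  4*4 = 6,   4*8 = 11,  8*8 = 13,
and  1*x = x (identity), k*l = l*k (commutative).
Pairwise Nim products:
  1 * 1 = 1
  1 * 4 = 4
  1 * 8 = 8
  2 * 1 = 2
  2 * 4 = 8
  2 * 8 = 12
  4 * 1 = 4
  4 * 4 = 6
  4 * 8 = 11
XOR them: 1 XOR 4 XOR 8 XOR 2 XOR 8 XOR 12 XOR 4 XOR 6 XOR 11 = 2.
Result: 7 * 13 = 2 (in Nim).

2


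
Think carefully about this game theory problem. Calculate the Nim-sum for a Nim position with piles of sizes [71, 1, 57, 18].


We need the XOR (exclusive or) of all pile sizes.
After XOR-ing pile 1 (size 71): 0 XOR 71 = 71
After XOR-ing pile 2 (size 1): 71 XOR 1 = 70
After XOR-ing pile 3 (size 57): 70 XOR 57 = 127
After XOR-ing pile 4 (size 18): 127 XOR 18 = 109
The Nim-value of this position is 109.

109


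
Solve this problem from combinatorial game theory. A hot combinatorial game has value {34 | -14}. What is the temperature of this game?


The game is {34 | -14}, a switch {a | b} with numbers a > b.
Cooling {a | b} by t gives {a - t | b + t}, which stops being hot when a - t = b + t, i.e. at t = (a - b)/2. So the temperature of a switch is (a - b)/2.
Temperature = (Left option - Right option) / 2
= (34 - (-14)) / 2
= 48 / 2
= 24

24


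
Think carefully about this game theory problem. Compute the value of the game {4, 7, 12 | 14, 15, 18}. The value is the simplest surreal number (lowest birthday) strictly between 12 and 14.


Left options: {4, 7, 12}, max = 12
Right options: {14, 15, 18}, min = 14
All options are numbers and max(Left) < min(Right), so by the simplicity theorem the value is the simplest (earliest-born) number strictly between 12 and 14.
The only integer strictly between 12 and 14 is 13.
No non-integer in the interval can be simpler: if x is a non-integer in the interval, then floor(x) or ceil(x) also lies in the interval (the interval contains an integer), and both are proper prefixes of x's sign expansion, i.e. born earlier. So the game value is 13.
Game value = 13

13


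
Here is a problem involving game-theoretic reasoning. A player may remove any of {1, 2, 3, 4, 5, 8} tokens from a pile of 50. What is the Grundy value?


The subtraction set is S = {1, 2, 3, 4, 5, 8}.
G(k) = mex{ G(k - s) : s in S, s <= k }. We compute iteratively: G(0) = 0.
G(1) = mex({0}) = 1
G(2) = mex({0, 1}) = 2
G(3) = mex({0, 1, 2}) = 3
G(4) = mex({0, 1, 2, 3}) = 4
G(5) = mex({0, 1, 2, 3, 4}) = 5
G(6) = mex({1, 2, 3, 4, 5}) = 0
G(7) = mex({0, 2, 3, 4, 5}) = 1
G(8) = mex({0, 1, 3, 4, 5}) = 2
G(9) = mex({0, 1, 2, 4, 5}) = 3
G(10) = mex({0, 1, 2, 3, 5}) = 4
G(11) = mex({0, 1, 2, 3, 4}) = 5
G(12) = mex({1, 2, 3, 4, 5}) = 0
G(13) = mex({0, 2, 3, 4, 5}) = 1
Observe that G(6)..G(13) = 0, 1, 2, 3, 4, 5, 0, 1 repeats G(0)..G(7) = 0, 1, 2, 3, 4, 5, 0, 1.
For k >= max(S) = 8, G(k) is determined by the previous 8 values G(k-8)..G(k-1); a window of 8 consecutive values has recurred shifted by 6, so by induction G(k + 6) = G(k) for all k >= 0: the sequence is periodic from the start with period 6.
One period: G(0..5) = 0, 1, 2, 3, 4, 5.
50 mod 6 = 2, so G(50) = G(2) = 2.

2


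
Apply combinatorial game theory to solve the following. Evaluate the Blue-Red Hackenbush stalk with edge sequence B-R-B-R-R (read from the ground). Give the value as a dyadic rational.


Edges (from ground): B-R-B-R-R
By Berlekamp's sign-expansion rule, a Blue-Red Hackenbush stalk has the value of the surreal number whose sign sequence is the edge sequence with B -> + and R -> -.
Sign sequence: +-+--
Trace the sign expansion in the surreal number tree, starting from 0:
Edge 1: B (sign +) -> bounds (0, +inf), value = 1
Edge 2: R (sign -) -> bounds (0, 1), value = 1/2
Edge 3: B (sign +) -> bounds (1/2, 1), value = 3/4
Edge 4: R (sign -) -> bounds (1/2, 3/4), value = 5/8
Edge 5: R (sign -) -> bounds (1/2, 5/8), value = 9/16
Game value = 9/16

9/16


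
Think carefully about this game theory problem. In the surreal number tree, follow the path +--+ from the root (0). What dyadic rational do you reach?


Sign expansion: +--+
Rule: track bounds (lo, hi), initially (-inf, +inf). On '+', the current value becomes lo and we move to the simplest number in (value, hi): value + 1 if hi = +inf, otherwise the midpoint (value + hi)/2. On '-', the current value becomes hi and we move to value - 1 if lo = -inf, otherwise the midpoint (lo + value)/2.
Start at 0.
Step 1: sign = +, move right. Bounds: (0, +inf). Value = 1
Step 2: sign = -, move left. Bounds: (0, 1). Value = 1/2
Step 3: sign = -, move left. Bounds: (0, 1/2). Value = 1/4
Step 4: sign = +, move right. Bounds: (1/4, 1/2). Value = 3/8
The surreal number with sign expansion +--+ is 3/8.

3/8


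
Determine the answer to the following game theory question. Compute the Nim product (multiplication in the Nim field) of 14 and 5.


Nim multiplication is bilinear over XOR: (u XOR v) * w = (u*w) XOR (v*w).
So we split each operand into its bit components and XOR the pairwise Nim products.
14 = 2 + 4 + 8 (as XOR of powers of 2).
5 = 1 + 4 (as XOR of powers of 2).
Using the standard Nim-product table on single bits:
  2*2 = 3,   2*4 = 8,   2*8 = 12,
  4*4 = 6,   4*8 = 11,  8*8 = 13,
and  1*x = x (identity), k*l = l*k (commutative).
Pairwise Nim products:
  2 * 1 = 2
  2 * 4 = 8
  4 * 1 = 4
  4 * 4 = 6
  8 * 1 = 8
  8 * 4 = 11
XOR them: 2 XOR 8 XOR 4 XOR 6 XOR 8 XOR 11 = 11.
Result: 14 * 5 = 11 (in Nim).

11


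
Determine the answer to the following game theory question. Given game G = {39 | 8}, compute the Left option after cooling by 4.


Original game: {39 | 8} (a switch {a | b} with a > b).
Cooling by t (for t below the temperature (a - b)/2 = 31/2) taxes each move by t: {a | b} cooled by t is {a - t | b + t}.
Cooling amount: t = 4
Cooled Left option: 39 - 4 = 35
Cooled Right option: 8 + 4 = 12
Cooled game: {35 | 12}
Left option = 35

35


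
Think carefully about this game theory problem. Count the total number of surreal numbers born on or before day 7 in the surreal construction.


Day 0: {|} = 0 is born. Count = 1.
Day n: the number of surreal numbers born by day n is 2^(n+1) - 1.
By day 0: 2^1 - 1 = 1
By day 1: 2^2 - 1 = 3
By day 2: 2^3 - 1 = 7
By day 3: 2^4 - 1 = 15
By day 4: 2^5 - 1 = 31
By day 5: 2^6 - 1 = 63
By day 6: 2^7 - 1 = 127
By day 7: 2^8 - 1 = 255
By day 7: 255 surreal numbers.

255


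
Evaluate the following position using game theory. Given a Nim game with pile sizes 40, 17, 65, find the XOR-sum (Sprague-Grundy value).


We need the XOR (exclusive or) of all pile sizes.
After XOR-ing pile 1 (size 40): 0 XOR 40 = 40
After XOR-ing pile 2 (size 17): 40 XOR 17 = 57
After XOR-ing pile 3 (size 65): 57 XOR 65 = 120
The Nim-value of this position is 120.

120


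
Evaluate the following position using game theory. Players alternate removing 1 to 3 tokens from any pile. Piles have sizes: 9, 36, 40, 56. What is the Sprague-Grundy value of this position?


Subtraction set: {1, 2, 3}
For this subtraction set, G(n) = n mod 4 (period = max + 1 = 4).
Pile 1 (size 9): G(9) = 9 mod 4 = 1
Pile 2 (size 36): G(36) = 36 mod 4 = 0
Pile 3 (size 40): G(40) = 40 mod 4 = 0
Pile 4 (size 56): G(56) = 56 mod 4 = 0
Total Grundy value = XOR of all: 1 XOR 0 XOR 0 XOR 0 = 1

1


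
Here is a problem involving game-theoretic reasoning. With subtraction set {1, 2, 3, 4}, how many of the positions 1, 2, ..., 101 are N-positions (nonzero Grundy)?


Subtraction set S = {1, 2, 3, 4}, so G(n) = n mod 5.
G(n) = 0 when n is a multiple of 5.
Multiples of 5 in [1, 101]: 20
N-positions (nonzero Grundy) = 101 - 20 = 81

81


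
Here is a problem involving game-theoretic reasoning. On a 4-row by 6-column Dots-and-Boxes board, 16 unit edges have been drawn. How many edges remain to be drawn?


Grid: 4 x 6 boxes, i.e. 5 rows and 7 columns of dots.
Horizontal edges: (rows + 1) * cols = 5 * 6 = 30
Vertical edges: rows * (cols + 1) = 4 * 7 = 28
Total edges: 30 + 28 = 58
Edges drawn: 16
Remaining: 58 - 16 = 42

42


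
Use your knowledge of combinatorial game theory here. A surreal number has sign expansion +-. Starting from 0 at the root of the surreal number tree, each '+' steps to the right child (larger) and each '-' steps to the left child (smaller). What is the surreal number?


Sign expansion: +-
Rule: track bounds (lo, hi), initially (-inf, +inf). On '+', the current value becomes lo and we move to the simplest number in (value, hi): value + 1 if hi = +inf, otherwise the midpoint (value + hi)/2. On '-', the current value becomes hi and we move to value - 1 if lo = -inf, otherwise the midpoint (lo + value)/2.
Start at 0.
Step 1: sign = +, move right. Bounds: (0, +inf). Value = 1
Step 2: sign = -, move left. Bounds: (0, 1). Value = 1/2
The surreal number with sign expansion +- is 1/2.

1/2


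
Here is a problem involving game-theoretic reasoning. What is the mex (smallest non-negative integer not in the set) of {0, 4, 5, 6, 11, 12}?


Set = {0, 4, 5, 6, 11, 12}
0 is in the set.
1 is NOT in the set. This is the mex.
mex = 1

1


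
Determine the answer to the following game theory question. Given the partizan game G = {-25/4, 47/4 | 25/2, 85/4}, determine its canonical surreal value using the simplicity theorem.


Left options: {-25/4, 47/4}, max = 47/4
Right options: {25/2, 85/4}, min = 25/2
All options are numbers and max(Left) < min(Right), so by the simplicity theorem the value is the simplest (earliest-born) number strictly between 47/4 and 25/2.
The only integer strictly between 47/4 and 25/2 is 12.
No non-integer in the interval can be simpler: if x is a non-integer in the interval, then floor(x) or ceil(x) also lies in the interval (the interval contains an integer), and both are proper prefixes of x's sign expansion, i.e. born earlier. So the game value is 12.
Game value = 12

12


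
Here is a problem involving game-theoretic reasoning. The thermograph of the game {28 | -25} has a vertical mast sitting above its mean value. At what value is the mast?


Game = {28 | -25}, a switch {a | b} with numbers a > b.
Its thermograph has left wall a - t and right wall b + t, which meet at t = (a - b)/2, where both equal (a + b)/2. So the mast (mean value) is at (a + b)/2.
Mean = (28 + (-25))/2 = 3/2 = 3/2

3/2


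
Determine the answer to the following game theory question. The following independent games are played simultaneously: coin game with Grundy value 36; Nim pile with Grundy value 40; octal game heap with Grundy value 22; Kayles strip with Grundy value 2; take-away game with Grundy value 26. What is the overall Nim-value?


By the Sprague-Grundy theorem, the Grundy value of a sum of games is the XOR of individual Grundy values.
coin game: Grundy value = 36. Running XOR: 0 XOR 36 = 36
Nim pile: Grundy value = 40. Running XOR: 36 XOR 40 = 12
octal game heap: Grundy value = 22. Running XOR: 12 XOR 22 = 26
Kayles strip: Grundy value = 2. Running XOR: 26 XOR 2 = 24
take-away game: Grundy value = 26. Running XOR: 24 XOR 26 = 2
The combined Grundy value is 2.

2


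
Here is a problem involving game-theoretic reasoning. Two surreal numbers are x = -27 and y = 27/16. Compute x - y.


x = -27, y = 27/16
Converting to common denominator: 16
x = -432/16, y = 27/16
x - y = -27 - 27/16 = -459/16

-459/16


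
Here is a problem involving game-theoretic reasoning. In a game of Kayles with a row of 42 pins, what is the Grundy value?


Kayles: a move removes 1 or 2 adjacent pins from a contiguous row.
Removing pins from a row of k leaves two independent rows (a, b) with a + b = k - 1 (one pin) or a + b = k - 2 (two pins); an end removal gives a = 0.
By Sprague-Grundy, G(k) = mex{ G(a) XOR G(b) } over all these splits. G(0) = 0.
G(1): splits (0,0):0^0=0 -> mex({0}) = 1
G(2): splits (0,1):0^1=1 (0,0):0^0=0 -> mex({0, 1}) = 2
G(3): splits (0,2):0^2=2 (1,1):1^1=0 (0,1):0^1=1 -> mex({0, 1, 2}) = 3
G(4): splits (0,3):0^3=3 (1,2):1^2=3 (0,2):0^2=2 (1,1):1^1=0 -> mex({0, 2, 3}) = 1
G(5): splits (0,4):0^1=1 (1,3):1^3=2 (2,2):2^2=0 (0,3):0^3=3 (1,2):1^2=3 -> mex({0, 1, 2, 3}) = 4
G(6) = mex({0, 1, 2, 4}) = 3
G(7) = mex({0, 1, 3, 4, 5}) = 2
G(8) = mex({0, 2, 3, 5, 6}) = 1
G(9) = mex({0, 1, 2, 3, 6, 7}) = 4
G(10) = mex({0, 1, 3, 4, 5, 7}) = 2
G(11) = mex({0, 1, 2, 3, 4, 5}) = 6
G(12) = mex({0, 1, 2, 3, 5, 6, 7}) = 4
G(13) = mex({0, 2, 3, 4, 6, 7}) = 1
G(14) = mex({0, 1, 4, 5, 6, 7}) = 2
G(15) = mex({0, 1, 2, 3, 4, 5, 6}) = 7
G(16) = mex({0, 2, 3, 5, 6, 7}) = 1
G(17) = mex({0, 1, 2, 3, 5, 6, 7}) = 4
G(18) = mex({0, 1, 2, 4, 5, 6}) = 3
G(19) = mex({0, 1, 3, 4, 5, 7}) = 2
G(20) = mex({0, 2, 3, 4, 5, 6, 7}) = 1
G(21) = mex({0, 1, 2, 3, 5, 6, 7}) = 4
G(22) = mex({0, 1, 2, 3, 4, 5, 7}) = 6
G(23) = mex({0, 1, 2, 3, 4, 5, 6}) = 7
G(24) = mex({0, 1, 2, 3, 5, 6, 7}) = 4
G(25) = mex({0, 2, 3, 4, 6, 7}) = 1
G(26) = mex({0, 1, 3, 4, 5, 6, 7}) = 2
G(27) = mex({0, 1, 2, 3, 4, 5, 6, 7}) = 8
G(28) = mex({0, 1, 2, 3, 4, 6, 7, 8}) = 5
G(29) = mex({0, 1, 2, 3, 5, 6, 7, 8, 9}) = 4
G(30) = mex({0, 1, 2, 3, 4, 5, 6, 9, 10}) = 7
G(31) = mex({0, 1, 3, 4, 5, 7, 10, 11}) = 2
G(32) = mex({0, 2, 3, 4, 5, 6, 7, 9, 11}) = 1
G(33) = mex({0, 1, 2, 3, 4, 5, 6, 7, 9, 12}) = 8
G(34) = mex({0, 1, 2, 3, 4, 5, 7, 8, 11, 12}) = 6
G(35) = mex({0, 1, 2, 3, 4, 5, 6, 8, 9, 10, 11}) = 7
G(36) = mex({0, 1, 2, 3, 5, 6, 7, 9, 10}) = 4
G(37) = mex({0, 2, 3, 4, 6, 7, 9, 10, 11, 12}) = 1
G(38) = mex({0, 1, 3, 4, 5, 6, 7, 9, 10, 11, 12}) = 2
G(39) = mex({0, 1, 2, 4, 5, 6, 7, 9, 10, 12, 14}) = 3
G(40) = mex({0, 2, 3, 4, 6, 7, 11, 12, 14}) = 1
G(41) = mex({0, 1, 2, 3, 5, 6, 7, 9, 10, 11, 12}) = 4
G(42) = mex({0, 1, 2, 3, 4, 5, 6, 9, 10}) = 7
Therefore G(42) = 7.

7


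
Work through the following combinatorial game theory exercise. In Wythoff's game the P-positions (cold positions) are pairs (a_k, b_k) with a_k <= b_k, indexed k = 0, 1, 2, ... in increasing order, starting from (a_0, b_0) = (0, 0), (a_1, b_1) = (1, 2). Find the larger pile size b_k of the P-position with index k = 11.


By Wythoff's theorem, a_k = floor(k * phi) and b_k = floor(k * phi^2) = a_k + k, where phi = (1 + sqrt(5))/2 is the golden ratio.
phi = (1 + sqrt(5))/2 = 1.618034
phi^2 = phi + 1 = 2.618034
k = 11
k * phi^2 = 11 * 2.618034 = 28.798374
b_11 = floor(k * phi^2) = 28 (check: a_11 + k = 17 + 11 = 28)

28


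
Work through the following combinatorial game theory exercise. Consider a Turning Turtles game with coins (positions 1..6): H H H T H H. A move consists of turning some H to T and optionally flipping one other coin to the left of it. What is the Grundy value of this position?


Coins: H H H T H H
Key fact: a single head at position k behaves exactly like a Nim heap of size k (turning it to T and optionally flipping a coin at j < k corresponds to moving the heap from k to j, or to 0), and heads combine as a disjunctive sum (two heads at the same place would cancel, matching j XOR j = 0). So the Nim-value is the XOR of the 1-indexed positions of the heads.
Face-up positions (1-indexed): [1, 2, 3, 5, 6]
XOR 0 with 1: 0 XOR 1 = 1
XOR 1 with 2: 1 XOR 2 = 3
XOR 3 with 3: 3 XOR 3 = 0
XOR 0 with 5: 0 XOR 5 = 5
XOR 5 with 6: 5 XOR 6 = 3
Nim-value = 3

3


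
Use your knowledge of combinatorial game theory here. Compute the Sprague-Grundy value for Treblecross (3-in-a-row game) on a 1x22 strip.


Treblecross: place X on empty cells; 3-in-a-row wins.
Playing within two cells of an existing X lets the opponent win at once, so sensible play treats the cells i-2..i+2 around each X as dead. The player left with no safe cell loses, so this is a normal-play take-away game on strips of safe cells.
Placing X at cell i (0-indexed) of a strip of k safe cells leaves independent strips of sizes max(0, i-2) and max(0, k-i-3). Hence G(k) = mex{ G(max(0,i-2)) XOR G(max(0,k-i-3)) : 0 <= i < k }, with G(0) = 0.
G(1): splits (0,0):0^0=0 -> mex({0}) = 1
G(2): splits (0,0):0^0=0 -> mex({0}) = 1
G(3): splits (0,0):0^0=0 -> mex({0}) = 1
G(4): splits (0,1):0^1=1 (0,0):0^0=0 -> mex({0, 1}) = 2
G(5): splits (0,2):0^1=1 (0,1):0^1=1 (0,0):0^0=0 -> mex({0, 1}) = 2
G(6) = mex({1}) = 0
G(7) = mex({0, 1, 2}) = 3
G(8) = mex({0, 1, 2}) = 3
G(9) = mex({0, 2}) = 1
G(10) = mex({0, 2, 3}) = 1
G(11) = mex({0, 3}) = 1
G(12) = mex({1, 3}) = 0
G(13) = mex({0, 1, 2, 3}) = 4
G(14) = mex({0, 1, 2}) = 3
G(15) = mex({0, 1, 2}) = 3
G(16) = mex({0, 1, 2, 4}) = 3
G(17) = mex({0, 1, 3, 4}) = 2
G(18) = mex({0, 1, 3, 4}) = 2
G(19) = mex({0, 1, 3, 5}) = 2
G(20) = mex({0, 1, 2, 3, 5}) = 4
G(21) = mex({0, 1, 2, 3, 5}) = 4
G(22) = mex({1, 2, 6}) = 0
Therefore G(22) = 0.

0


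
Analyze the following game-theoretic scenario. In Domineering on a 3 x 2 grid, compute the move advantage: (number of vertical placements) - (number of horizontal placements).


Board is 3 x 2 (rows x cols).
Left (vertical) placements: (rows-1) * cols = 2 * 2 = 4
Right (horizontal) placements: rows * (cols-1) = 3 * 1 = 3
Advantage = Left - Right = 4 - 3 = 1

1


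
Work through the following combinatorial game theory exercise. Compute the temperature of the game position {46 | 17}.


The game is {46 | 17}, a switch {a | b} with numbers a > b.
Cooling {a | b} by t gives {a - t | b + t}, which stops being hot when a - t = b + t, i.e. at t = (a - b)/2. So the temperature of a switch is (a - b)/2.
Temperature = (Left option - Right option) / 2
= (46 - (17)) / 2
= 29 / 2
= 29/2

29/2


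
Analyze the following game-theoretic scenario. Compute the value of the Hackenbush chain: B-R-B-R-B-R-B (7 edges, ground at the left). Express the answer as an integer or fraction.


Edges (from ground): B-R-B-R-B-R-B
By Berlekamp's sign-expansion rule, a Blue-Red Hackenbush stalk has the value of the surreal number whose sign sequence is the edge sequence with B -> + and R -> -.
Sign sequence: +-+-+-+
Trace the sign expansion in the surreal number tree, starting from 0:
Edge 1: B (sign +) -> bounds (0, +inf), value = 1
Edge 2: R (sign -) -> bounds (0, 1), value = 1/2
Edge 3: B (sign +) -> bounds (1/2, 1), value = 3/4
Edge 4: R (sign -) -> bounds (1/2, 3/4), value = 5/8
Edge 5: B (sign +) -> bounds (5/8, 3/4), value = 11/16
Edge 6: R (sign -) -> bounds (5/8, 11/16), value = 21/32
Edge 7: B (sign +) -> bounds (21/32, 11/16), value = 43/64
Game value = 43/64

43/64


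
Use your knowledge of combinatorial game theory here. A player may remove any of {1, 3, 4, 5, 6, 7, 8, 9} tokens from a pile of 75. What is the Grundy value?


The subtraction set is S = {1, 3, 4, 5, 6, 7, 8, 9}.
G(k) = mex{ G(k - s) : s in S, s <= k }. We compute iteratively: G(0) = 0.
G(1) = mex({0}) = 1
G(2) = mex({1}) = 0
G(3) = mex({0}) = 1
G(4) = mex({0, 1}) = 2
G(5) = mex({0, 1, 2}) = 3
G(6) = mex({0, 1, 3}) = 2
G(7) = mex({0, 1, 2}) = 3
G(8) = mex({0, 1, 2, 3}) = 4
G(9) = mex({0, 1, 2, 3, 4}) = 5
G(10) = mex({0, 1, 2, 3, 5}) = 4
G(11) = mex({0, 1, 2, 3, 4}) = 5
G(12) = mex({1, 2, 3, 4, 5}) = 0
G(13) = mex({0, 2, 3, 4, 5}) = 1
G(14) = mex({1, 2, 3, 4, 5}) = 0
G(15) = mex({0, 2, 3, 4, 5}) = 1
G(16) = mex({0, 1, 3, 4, 5}) = 2
G(17) = mex({0, 1, 2, 4, 5}) = 3
G(18) = mex({0, 1, 3, 4, 5}) = 2
G(19) = mex({0, 1, 2, 4, 5}) = 3
G(20) = mex({0, 1, 2, 3, 5}) = 4
Observe that G(12)..G(20) = 0, 1, 0, 1, 2, 3, 2, 3, 4 repeats G(0)..G(8) = 0, 1, 0, 1, 2, 3, 2, 3, 4.
For k >= max(S) = 9, G(k) is determined by the previous 9 values G(k-9)..G(k-1); a window of 9 consecutive values has recurred shifted by 12, so by induction G(k + 12) = G(k) for all k >= 0: the sequence is periodic from the start with period 12.
One period: G(0..11) = 0, 1, 0, 1, 2, 3, 2, 3, 4, 5, 4, 5.
75 mod 12 = 3, so G(75) = G(3) = 1.

1


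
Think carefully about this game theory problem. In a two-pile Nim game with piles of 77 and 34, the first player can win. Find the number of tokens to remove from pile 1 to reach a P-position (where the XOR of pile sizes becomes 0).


Piles: 77 and 34
Current XOR: 77 XOR 34 = 111 (non-zero, so this is an N-position).
To make the XOR zero, we need to find a move that balances the piles.
For pile 1 (size 77): target = 77 XOR 111 = 34
We reduce pile 1 from 77 to 34.
Tokens removed: 77 - 34 = 43
Verification: 34 XOR 34 = 0

43


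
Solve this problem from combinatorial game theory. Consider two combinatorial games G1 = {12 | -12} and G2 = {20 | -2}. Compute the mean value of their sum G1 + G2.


G1 = {12 | -12}, G2 = {20 | -2}
Each is a switch {a | b} with numbers a > b; its mean value is (a + b)/2, and mean value is additive over game sums: m(G1 + G2) = m(G1) + m(G2).
Mean of G1 = (12 + (-12))/2 = 0/2 = 0
Mean of G2 = (20 + (-2))/2 = 18/2 = 9
Mean of G1 + G2 = 0 + 9 = 9

9


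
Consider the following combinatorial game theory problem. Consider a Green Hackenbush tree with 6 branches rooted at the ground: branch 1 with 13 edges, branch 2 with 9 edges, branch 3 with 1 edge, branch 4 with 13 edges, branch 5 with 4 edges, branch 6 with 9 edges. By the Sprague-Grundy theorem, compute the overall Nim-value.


The tree has 6 branches from the ground vertex.
In Green Hackenbush, the Nim-value of a simple path of length k is k.
Branch 1: length 13, Nim-value = 13
Branch 2: length 9, Nim-value = 9
Branch 3: length 1, Nim-value = 1
Branch 4: length 13, Nim-value = 13
Branch 5: length 4, Nim-value = 4
Branch 6: length 9, Nim-value = 9
Total Nim-value = XOR of all branch values:
0 XOR 13 = 13
13 XOR 9 = 4
4 XOR 1 = 5
5 XOR 13 = 8
8 XOR 4 = 12
12 XOR 9 = 5
Nim-value of the tree = 5

5


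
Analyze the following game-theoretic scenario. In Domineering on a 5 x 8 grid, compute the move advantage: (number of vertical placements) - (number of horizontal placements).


Board is 5 x 8 (rows x cols).
Left (vertical) placements: (rows-1) * cols = 4 * 8 = 32
Right (horizontal) placements: rows * (cols-1) = 5 * 7 = 35
Advantage = Left - Right = 32 - 35 = -3

-3


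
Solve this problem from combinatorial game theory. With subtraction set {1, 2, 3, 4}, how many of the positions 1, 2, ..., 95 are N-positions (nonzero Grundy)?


Subtraction set S = {1, 2, 3, 4}, so G(n) = n mod 5.
G(n) = 0 when n is a multiple of 5.
Multiples of 5 in [1, 95]: 19
N-positions (nonzero Grundy) = 95 - 19 = 76

76


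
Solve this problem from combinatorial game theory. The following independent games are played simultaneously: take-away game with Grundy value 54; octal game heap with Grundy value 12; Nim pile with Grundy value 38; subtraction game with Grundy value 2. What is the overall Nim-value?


By the Sprague-Grundy theorem, the Grundy value of a sum of games is the XOR of individual Grundy values.
take-away game: Grundy value = 54. Running XOR: 0 XOR 54 = 54
octal game heap: Grundy value = 12. Running XOR: 54 XOR 12 = 58
Nim pile: Grundy value = 38. Running XOR: 58 XOR 38 = 28
subtraction game: Grundy value = 2. Running XOR: 28 XOR 2 = 30
The combined Grundy value is 30.

30


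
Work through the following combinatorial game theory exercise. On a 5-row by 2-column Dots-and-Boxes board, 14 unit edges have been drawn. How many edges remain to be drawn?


Grid: 5 x 2 boxes, i.e. 6 rows and 3 columns of dots.
Horizontal edges: (rows + 1) * cols = 6 * 2 = 12
Vertical edges: rows * (cols + 1) = 5 * 3 = 15
Total edges: 12 + 15 = 27
Edges drawn: 14
Remaining: 27 - 14 = 13

13


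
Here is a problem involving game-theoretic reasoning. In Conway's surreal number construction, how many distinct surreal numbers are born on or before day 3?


Day 0: {|} = 0 is born. Count = 1.
Day n: the number of surreal numbers born by day n is 2^(n+1) - 1.
By day 0: 2^1 - 1 = 1
By day 1: 2^2 - 1 = 3
By day 2: 2^3 - 1 = 7
By day 3: 2^4 - 1 = 15
By day 3: 15 surreal numbers.

15


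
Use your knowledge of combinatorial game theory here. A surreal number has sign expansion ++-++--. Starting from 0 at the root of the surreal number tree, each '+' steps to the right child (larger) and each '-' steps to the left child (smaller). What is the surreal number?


Sign expansion: ++-++--
Rule: track bounds (lo, hi), initially (-inf, +inf). On '+', the current value becomes lo and we move to the simplest number in (value, hi): value + 1 if hi = +inf, otherwise the midpoint (value + hi)/2. On '-', the current value becomes hi and we move to value - 1 if lo = -inf, otherwise the midpoint (lo + value)/2.
Start at 0.
Step 1: sign = +, move right. Bounds: (0, +inf). Value = 1
Step 2: sign = +, move right. Bounds: (1, +inf). Value = 2
Step 3: sign = -, move left. Bounds: (1, 2). Value = 3/2
Step 4: sign = +, move right. Bounds: (3/2, 2). Value = 7/4
Step 5: sign = +, move right. Bounds: (7/4, 2). Value = 15/8
Step 6: sign = -, move left. Bounds: (7/4, 15/8). Value = 29/16
Step 7: sign = -, move left. Bounds: (7/4, 29/16). Value = 57/32
The surreal number with sign expansion ++-++-- is 57/32.

57/32


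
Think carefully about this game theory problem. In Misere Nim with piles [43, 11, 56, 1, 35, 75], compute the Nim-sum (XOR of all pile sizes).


We need the XOR (exclusive or) of all pile sizes.
After XOR-ing pile 1 (size 43): 0 XOR 43 = 43
After XOR-ing pile 2 (size 11): 43 XOR 11 = 32
After XOR-ing pile 3 (size 56): 32 XOR 56 = 24
After XOR-ing pile 4 (size 1): 24 XOR 1 = 25
After XOR-ing pile 5 (size 35): 25 XOR 35 = 58
After XOR-ing pile 6 (size 75): 58 XOR 75 = 113
The Nim-value of this position is 113.

113


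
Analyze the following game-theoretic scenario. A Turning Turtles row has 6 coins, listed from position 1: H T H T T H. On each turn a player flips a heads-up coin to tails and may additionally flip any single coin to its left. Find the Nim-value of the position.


Coins: H T H T T H
Key fact: a single head at position k behaves exactly like a Nim heap of size k (turning it to T and optionally flipping a coin at j < k corresponds to moving the heap from k to j, or to 0), and heads combine as a disjunctive sum (two heads at the same place would cancel, matching j XOR j = 0). So the Nim-value is the XOR of the 1-indexed positions of the heads.
Face-up positions (1-indexed): [1, 3, 6]
XOR 0 with 1: 0 XOR 1 = 1
XOR 1 with 3: 1 XOR 3 = 2
XOR 2 with 6: 2 XOR 6 = 4
Nim-value = 4

4


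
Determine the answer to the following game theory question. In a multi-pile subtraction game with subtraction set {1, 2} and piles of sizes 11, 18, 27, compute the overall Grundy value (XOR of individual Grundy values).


Subtraction set: {1, 2}
For this subtraction set, G(n) = n mod 3 (period = max + 1 = 3).
Pile 1 (size 11): G(11) = 11 mod 3 = 2
Pile 2 (size 18): G(18) = 18 mod 3 = 0
Pile 3 (size 27): G(27) = 27 mod 3 = 0
Total Grundy value = XOR of all: 2 XOR 0 XOR 0 = 2

2


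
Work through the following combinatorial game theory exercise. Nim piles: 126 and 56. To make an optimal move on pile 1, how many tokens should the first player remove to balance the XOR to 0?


Piles: 126 and 56
Current XOR: 126 XOR 56 = 70 (non-zero, so this is an N-position).
To make the XOR zero, we need to find a move that balances the piles.
For pile 1 (size 126): target = 126 XOR 70 = 56
We reduce pile 1 from 126 to 56.
Tokens removed: 126 - 56 = 70
Verification: 56 XOR 56 = 0

70


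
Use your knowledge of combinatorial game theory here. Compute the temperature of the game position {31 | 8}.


The game is {31 | 8}, a switch {a | b} with numbers a > b.
Cooling {a | b} by t gives {a - t | b + t}, which stops being hot when a - t = b + t, i.e. at t = (a - b)/2. So the temperature of a switch is (a - b)/2.
Temperature = (Left option - Right option) / 2
= (31 - (8)) / 2
= 23 / 2
= 23/2

23/2


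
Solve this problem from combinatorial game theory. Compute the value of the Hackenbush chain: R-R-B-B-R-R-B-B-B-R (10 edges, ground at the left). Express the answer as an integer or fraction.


Edges (from ground): R-R-B-B-R-R-B-B-B-R
By Berlekamp's sign-expansion rule, a Blue-Red Hackenbush stalk has the value of the surreal number whose sign sequence is the edge sequence with B -> + and R -> -.
Sign sequence: --++--+++-
Trace the sign expansion in the surreal number tree, starting from 0:
Edge 1: R (sign -) -> bounds (-inf, 0), value = -1
Edge 2: R (sign -) -> bounds (-inf, -1), value = -2
Edge 3: B (sign +) -> bounds (-2, -1), value = -3/2
Edge 4: B (sign +) -> bounds (-3/2, -1), value = -5/4
Edge 5: R (sign -) -> bounds (-3/2, -5/4), value = -11/8
Edge 6: R (sign -) -> bounds (-3/2, -11/8), value = -23/16
Edge 7: B (sign +) -> bounds (-23/16, -11/8), value = -45/32
Edge 8: B (sign +) -> bounds (-45/32, -11/8), value = -89/64
Edge 9: B (sign +) -> bounds (-89/64, -11/8), value = -177/128
Edge 10: R (sign -) -> bounds (-89/64, -177/128), value = -355/256
Game value = -355/256

-355/256


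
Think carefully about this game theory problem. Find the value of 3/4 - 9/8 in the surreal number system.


x = 3/4, y = 9/8
Converting to common denominator: 8
x = 6/8, y = 9/8
x - y = 3/4 - 9/8 = -3/8

-3/8


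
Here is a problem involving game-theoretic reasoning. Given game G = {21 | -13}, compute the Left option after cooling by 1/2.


Original game: {21 | -13} (a switch {a | b} with a > b).
Cooling by t (for t below the temperature (a - b)/2 = 17) taxes each move by t: {a | b} cooled by t is {a - t | b + t}.
Cooling amount: t = 1/2
Cooled Left option: 21 - 1/2 = 41/2
Cooled Right option: -13 + 1/2 = -25/2
Cooled game: {41/2 | -25/2}
Left option = 41/2

41/2


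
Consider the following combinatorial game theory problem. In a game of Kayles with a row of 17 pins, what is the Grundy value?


Kayles: a move removes 1 or 2 adjacent pins from a contiguous row.
Removing pins from a row of k leaves two independent rows (a, b) with a + b = k - 1 (one pin) or a + b = k - 2 (two pins); an end removal gives a = 0.
By Sprague-Grundy, G(k) = mex{ G(a) XOR G(b) } over all these splits. G(0) = 0.
G(1): splits (0,0):0^0=0 -> mex({0}) = 1
G(2): splits (0,1):0^1=1 (0,0):0^0=0 -> mex({0, 1}) = 2
G(3): splits (0,2):0^2=2 (1,1):1^1=0 (0,1):0^1=1 -> mex({0, 1, 2}) = 3
G(4): splits (0,3):0^3=3 (1,2):1^2=3 (0,2):0^2=2 (1,1):1^1=0 -> mex({0, 2, 3}) = 1
G(5): splits (0,4):0^1=1 (1,3):1^3=2 (2,2):2^2=0 (0,3):0^3=3 (1,2):1^2=3 -> mex({0, 1, 2, 3}) = 4
G(6) = mex({0, 1, 2, 4}) = 3
G(7) = mex({0, 1, 3, 4, 5}) = 2
G(8) = mex({0, 2, 3, 5, 6}) = 1
G(9) = mex({0, 1, 2, 3, 6, 7}) = 4
G(10) = mex({0, 1, 3, 4, 5, 7}) = 2
G(11) = mex({0, 1, 2, 3, 4, 5}) = 6
G(12) = mex({0, 1, 2, 3, 5, 6, 7}) = 4
G(13) = mex({0, 2, 3, 4, 6, 7}) = 1
G(14) = mex({0, 1, 4, 5, 6, 7}) = 2
G(15) = mex({0, 1, 2, 3, 4, 5, 6}) = 7
G(16) = mex({0, 2, 3, 5, 6, 7}) = 1
G(17) = mex({0, 1, 2, 3, 5, 6, 7}) = 4
Therefore G(17) = 4.

4


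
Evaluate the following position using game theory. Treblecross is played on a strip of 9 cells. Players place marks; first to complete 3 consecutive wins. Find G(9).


Treblecross: place X on empty cells; 3-in-a-row wins.
Playing within two cells of an existing X lets the opponent win at once, so sensible play treats the cells i-2..i+2 around each X as dead. The player left with no safe cell loses, so this is a normal-play take-away game on strips of safe cells.
Placing X at cell i (0-indexed) of a strip of k safe cells leaves independent strips of sizes max(0, i-2) and max(0, k-i-3). Hence G(k) = mex{ G(max(0,i-2)) XOR G(max(0,k-i-3)) : 0 <= i < k }, with G(0) = 0.
G(1): splits (0,0):0^0=0 -> mex({0}) = 1
G(2): splits (0,0):0^0=0 -> mex({0}) = 1
G(3): splits (0,0):0^0=0 -> mex({0}) = 1
G(4): splits (0,1):0^1=1 (0,0):0^0=0 -> mex({0, 1}) = 2
G(5): splits (0,2):0^1=1 (0,1):0^1=1 (0,0):0^0=0 -> mex({0, 1}) = 2
G(6) = mex({1}) = 0
G(7) = mex({0, 1, 2}) = 3
G(8) = mex({0, 1, 2}) = 3
G(9) = mex({0, 2}) = 1
Therefore G(9) = 1.

1


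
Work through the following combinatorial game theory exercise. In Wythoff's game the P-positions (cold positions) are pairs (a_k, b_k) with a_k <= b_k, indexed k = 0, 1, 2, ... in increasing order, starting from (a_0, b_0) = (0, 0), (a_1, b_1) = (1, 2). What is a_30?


By Wythoff's theorem, a_k = floor(k * phi) and b_k = floor(k * phi^2) = a_k + k, where phi = (1 + sqrt(5))/2 is the golden ratio.
phi = (1 + sqrt(5))/2 = 1.618034
k = 30
k * phi = 30 * 1.618034 = 48.541020
a_30 = floor(k * phi) = 48

48


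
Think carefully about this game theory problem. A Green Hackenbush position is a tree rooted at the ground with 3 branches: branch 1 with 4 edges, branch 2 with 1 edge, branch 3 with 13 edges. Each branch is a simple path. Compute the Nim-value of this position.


The tree has 3 branches from the ground vertex.
In Green Hackenbush, the Nim-value of a simple path of length k is k.
Branch 1: length 4, Nim-value = 4
Branch 2: length 1, Nim-value = 1
Branch 3: length 13, Nim-value = 13
Total Nim-value = XOR of all branch values:
0 XOR 4 = 4
4 XOR 1 = 5
5 XOR 13 = 8
Nim-value of the tree = 8

8


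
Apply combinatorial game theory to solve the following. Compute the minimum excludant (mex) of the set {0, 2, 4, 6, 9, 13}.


Set = {0, 2, 4, 6, 9, 13}
0 is in the set.
1 is NOT in the set. This is the mex.
mex = 1

1


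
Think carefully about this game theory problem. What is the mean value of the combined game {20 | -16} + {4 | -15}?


G1 = {20 | -16}, G2 = {4 | -15}
Each is a switch {a | b} with numbers a > b; its mean value is (a + b)/2, and mean value is additive over game sums: m(G1 + G2) = m(G1) + m(G2).
Mean of G1 = (20 + (-16))/2 = 4/2 = 2
Mean of G2 = (4 + (-15))/2 = -11/2 = -11/2
Mean of G1 + G2 = 2 + -11/2 = -7/2

-7/2


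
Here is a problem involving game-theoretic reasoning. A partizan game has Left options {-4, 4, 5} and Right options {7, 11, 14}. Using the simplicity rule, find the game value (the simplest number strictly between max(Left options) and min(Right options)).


Left options: {-4, 4, 5}, max = 5
Right options: {7, 11, 14}, min = 7
All options are numbers and max(Left) < min(Right), so by the simplicity theorem the value is the simplest (earliest-born) number strictly between 5 and 7.
The only integer strictly between 5 and 7 is 6.
No non-integer in the interval can be simpler: if x is a non-integer in the interval, then floor(x) or ceil(x) also lies in the interval (the interval contains an integer), and both are proper prefixes of x's sign expansion, i.e. born earlier. So the game value is 6.
Game value = 6

6


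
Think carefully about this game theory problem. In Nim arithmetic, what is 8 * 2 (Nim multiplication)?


Nim multiplication is bilinear over XOR: (u XOR v) * w = (u*w) XOR (v*w).
So we split each operand into its bit components and XOR the pairwise Nim products.
8 = 8 (as XOR of powers of 2).
2 = 2 (as XOR of powers of 2).
Using the standard Nim-product table on single bits:
  2*2 = 3,   2*4 = 8,   2*8 = 12,
  4*4 = 6,   4*8 = 11,  8*8 = 13,
and  1*x = x (identity), k*l = l*k (commutative).
Pairwise Nim products:
  8 * 2 = 12
XOR them: 12 = 12.
Result: 8 * 2 = 12 (in Nim).

12


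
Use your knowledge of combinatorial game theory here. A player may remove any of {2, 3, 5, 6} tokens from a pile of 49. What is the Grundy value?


The subtraction set is S = {2, 3, 5, 6}.
G(k) = mex{ G(k - s) : s in S, s <= k }. We compute iteratively: G(0) = 0.
G(1) = mex({}) = 0
G(2) = mex({0}) = 1
G(3) = mex({0}) = 1
G(4) = mex({0, 1}) = 2
G(5) = mex({0, 1}) = 2
G(6) = mex({0, 1, 2}) = 3
G(7) = mex({0, 1, 2}) = 3
G(8) = mex({1, 2, 3}) = 0
G(9) = mex({1, 2, 3}) = 0
G(10) = mex({0, 2, 3}) = 1
G(11) = mex({0, 2, 3}) = 1
G(12) = mex({0, 1, 3}) = 2
G(13) = mex({0, 1, 3}) = 2
Observe that G(8)..G(13) = 0, 0, 1, 1, 2, 2 repeats G(0)..G(5) = 0, 0, 1, 1, 2, 2.
For k >= max(S) = 6, G(k) is determined by the previous 6 values G(k-6)..G(k-1); a window of 6 consecutive values has recurred shifted by 8, so by induction G(k + 8) = G(k) for all k >= 0: the sequence is periodic from the start with period 8.
One period: G(0..7) = 0, 0, 1, 1, 2, 2, 3, 3.
49 mod 8 = 1, so G(49) = G(1) = 0.

0


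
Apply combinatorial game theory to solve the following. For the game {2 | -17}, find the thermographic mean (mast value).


Game = {2 | -17}, a switch {a | b} with numbers a > b.
Its thermograph has left wall a - t and right wall b + t, which meet at t = (a - b)/2, where both equal (a + b)/2. So the mast (mean value) is at (a + b)/2.
Mean = (2 + (-17))/2 = -15/2 = -15/2

-15/2


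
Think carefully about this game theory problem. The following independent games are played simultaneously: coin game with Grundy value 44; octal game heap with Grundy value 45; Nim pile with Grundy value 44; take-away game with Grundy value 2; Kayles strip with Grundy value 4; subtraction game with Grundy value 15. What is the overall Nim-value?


By the Sprague-Grundy theorem, the Grundy value of a sum of games is the XOR of individual Grundy values.
coin game: Grundy value = 44. Running XOR: 0 XOR 44 = 44
octal game heap: Grundy value = 45. Running XOR: 44 XOR 45 = 1
Nim pile: Grundy value = 44. Running XOR: 1 XOR 44 = 45
take-away game: Grundy value = 2. Running XOR: 45 XOR 2 = 47
Kayles strip: Grundy value = 4. Running XOR: 47 XOR 4 = 43
subtraction game: Grundy value = 15. Running XOR: 43 XOR 15 = 36
The combined Grundy value is 36.

36


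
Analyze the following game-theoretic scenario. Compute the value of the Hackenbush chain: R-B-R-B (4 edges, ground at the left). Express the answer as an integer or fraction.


Edges (from ground): R-B-R-B
By Berlekamp's sign-expansion rule, a Blue-Red Hackenbush stalk has the value of the surreal number whose sign sequence is the edge sequence with B -> + and R -> -.
Sign sequence: -+-+
Trace the sign expansion in the surreal number tree, starting from 0:
Edge 1: R (sign -) -> bounds (-inf, 0), value = -1
Edge 2: B (sign +) -> bounds (-1, 0), value = -1/2
Edge 3: R (sign -) -> bounds (-1, -1/2), value = -3/4
Edge 4: B (sign +) -> bounds (-3/4, -1/2), value = -5/8
Game value = -5/8

-5/8


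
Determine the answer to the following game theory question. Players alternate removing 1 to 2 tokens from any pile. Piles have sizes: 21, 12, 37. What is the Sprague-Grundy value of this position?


Subtraction set: {1, 2}
For this subtraction set, G(n) = n mod 3 (period = max + 1 = 3).
Pile 1 (size 21): G(21) = 21 mod 3 = 0
Pile 2 (size 12): G(12) = 12 mod 3 = 0
Pile 3 (size 37): G(37) = 37 mod 3 = 1
Total Grundy value = XOR of all: 0 XOR 0 XOR 1 = 1

1


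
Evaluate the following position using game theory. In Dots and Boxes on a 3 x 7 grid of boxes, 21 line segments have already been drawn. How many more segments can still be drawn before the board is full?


Grid: 3 x 7 boxes, i.e. 4 rows and 8 columns of dots.
Horizontal edges: (rows + 1) * cols = 4 * 7 = 28
Vertical edges: rows * (cols + 1) = 3 * 8 = 24
Total edges: 28 + 24 = 52
Edges drawn: 21
Remaining: 52 - 21 = 31

31


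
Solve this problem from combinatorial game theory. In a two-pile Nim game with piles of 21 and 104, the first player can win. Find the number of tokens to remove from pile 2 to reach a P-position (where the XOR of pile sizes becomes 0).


Piles: 21 and 104
Current XOR: 21 XOR 104 = 125 (non-zero, so this is an N-position).
To make the XOR zero, we need to find a move that balances the piles.
For pile 2 (size 104): target = 104 XOR 125 = 21
We reduce pile 2 from 104 to 21.
Tokens removed: 104 - 21 = 83
Verification: 21 XOR 21 = 0

83
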